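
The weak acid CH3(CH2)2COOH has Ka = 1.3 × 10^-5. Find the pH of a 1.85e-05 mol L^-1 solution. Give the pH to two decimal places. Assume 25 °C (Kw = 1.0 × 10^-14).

CH3(CH2)2COOH ⇌ CH3(CH2)2COO- + H+
Ka = x²/(1.85e-05 − x) = 1.3 × 10^-5
x is not negligible relative to C₀; solve x² + 1.3e-05·x − 2.4e-10 = 0.
x = (−Ka + √(Ka² + 4·Ka·C₀))/2 = 1.03 × 10^-5 M
pH = −log(1.03 × 10^-5) = 4.99

pH = 4.99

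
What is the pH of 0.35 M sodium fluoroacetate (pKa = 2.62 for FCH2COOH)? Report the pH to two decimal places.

FCH2COO- is the conjugate base of the weak acid FCH2COOH.
Ka = 10^(−2.62) = 2.40 × 10^-3
Kb = Kw/Ka = 1.0×10^-14 / 2.40 × 10^-3 = 4.17 × 10^-12
Let x = [OH-] at equilibrium. Kb = x²/(0.35 − x).
Assume x ≪ 0.35: x ≈ √(4.17 × 10^-12 × 0.35) = 1.21 × 10^-6 M
(x/C₀ = 0.00035% < 5%, so the approximation holds.)
pOH = 5.92, so pH = 14.00 − pOH = 8.08

pH = 8.08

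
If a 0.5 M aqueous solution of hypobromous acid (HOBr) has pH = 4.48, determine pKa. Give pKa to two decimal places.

[H+] = 10^(-4.48) = 3.31 × 10^-5 M
At equilibrium [HA] = 0.5 − 3.31 × 10^-5 = 5.00 × 10^-1 M
Ka = [H+][A-]/[HA] = (3.31 × 10^-5)² / 5.00 × 10^-1 = 2.19 × 10^-9
pKa = -log(2.19 × 10^-9) = 8.66

pKa = 8.66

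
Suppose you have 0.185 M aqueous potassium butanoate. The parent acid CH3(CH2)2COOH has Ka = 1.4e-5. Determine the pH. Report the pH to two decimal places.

pH = 9.06

CH3(CH2)2COO- is the conjugate base of the weak acid CH3(CH2)2COOH.
Kb = Kw/Ka = 1.0×10^-14 / 1.4 × 10^-5 = 7.14 × 10^-10
Kb = x²/(0.185 − x) = 7.14 × 10^-10
Neglecting x in the denominator: x = √(7.14 × 10^-10 × 0.185) = 1.15 × 10^-5 M
Check: 0.0062% ionized — well under 5%, approximation valid.
pOH = −log(1.15 × 10^-5) = 4.94; pH = 14.00 − 4.94 = 9.06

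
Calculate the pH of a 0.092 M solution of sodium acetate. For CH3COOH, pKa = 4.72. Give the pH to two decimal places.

pH = 8.84

CH3COO- is the conjugate base of the weak acid CH3COOH.
Ka = 10^(−4.72) = 1.91 × 10^-5
Kb = Kw/Ka = 1.0×10^-14 / 1.91 × 10^-5 = 5.24 × 10^-10
Kb = [OH-]²/(0.092 − [OH-]) = 5.24 × 10^-10
Neglecting [OH-] in the denominator: [OH-] = √(5.24 × 10^-10 × 0.092) = 6.94 × 10^-6 M
Check: 0.0075% ionized — well under 5%, approximation valid.
pOH = 5.16, so pH = 14.00 − pOH = 8.84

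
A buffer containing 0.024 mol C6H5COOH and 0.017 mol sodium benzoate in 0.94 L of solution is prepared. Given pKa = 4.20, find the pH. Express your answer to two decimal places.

pH = pKa + log([A⁻]/[HA]) = 4.20 + log(0.017/0.024)
pH = 4.20 + (-0.150) = 4.05

pH = 4.05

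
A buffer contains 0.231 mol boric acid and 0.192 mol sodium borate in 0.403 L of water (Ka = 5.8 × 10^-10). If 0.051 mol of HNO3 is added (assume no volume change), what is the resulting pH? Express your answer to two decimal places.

pH = 8.94

Added H+ converts B(OH)4- to B(OH)3: B(OH)3 → 0.282 mol, B(OH)4- → 0.141 mol.
pKa = −log(5.8 × 10^-10) = 9.237
pH = pKa + log([A⁻]/[HA]) = 9.237 + log(0.141/0.282) = 9.237 -0.301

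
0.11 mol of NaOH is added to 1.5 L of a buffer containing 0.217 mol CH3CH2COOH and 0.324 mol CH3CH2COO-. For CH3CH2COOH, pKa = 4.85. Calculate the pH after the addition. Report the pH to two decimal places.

pH = 5.46

After neutralization: n(CH3CH2COOH) = 0.107 mol, n(CH3CH2COO-) = 0.434 mol.
Henderson–Hasselbalch with mole ratio 0.434/0.107: pH = 4.85 + (+0.608)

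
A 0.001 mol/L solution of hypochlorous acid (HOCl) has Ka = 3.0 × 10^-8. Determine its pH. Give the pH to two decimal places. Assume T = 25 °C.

pH = 5.26

HOCl ⇌ OCl- + H+
Let x = [H+] at equilibrium. Ka = x²/(0.001 − x).
Neglecting x in the denominator: x = √(3.0 × 10^-8 × 0.001) = 5.48 × 10^-6 M
pH = −log[H+] = −log(5.48 × 10^-6) = 5.26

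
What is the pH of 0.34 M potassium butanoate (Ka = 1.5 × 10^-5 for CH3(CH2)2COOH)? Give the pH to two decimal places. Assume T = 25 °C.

pH = 9.18

CH3(CH2)2COO- is the conjugate base of the weak acid CH3(CH2)2COOH.
Kb = Kw/Ka = 1.0×10^-14 / 1.5 × 10^-5 = 6.67 × 10^-10
Let x = [OH-] at equilibrium. Kb = x²/(0.34 − x).
Neglecting x in the denominator: x = √(6.67 × 10^-10 × 0.34) = 1.51 × 10^-5 M
Check: 0.0044% ionized — well under 5%, approximation valid.
pOH = −log(1.51 × 10^-5) = 4.82; pH = 14.00 − 4.82 = 9.18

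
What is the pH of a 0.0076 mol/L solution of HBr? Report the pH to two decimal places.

pH = 2.12

HBr is a strong acid and dissociates completely, so [H+] = 0.0076 M.
pH = -log(0.0076) = 2.12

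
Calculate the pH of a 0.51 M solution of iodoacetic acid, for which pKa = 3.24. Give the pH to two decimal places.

ICH2COOH ⇌ ICH2COO- + H+
Ka = 10^(−3.24) = 5.75 × 10^-4
From the ICE table, Ka = [H+]²/(0.51 − [H+]) = 5.75 × 10^-4.
Assume [H+] ≪ 0.51: [H+] ≈ √(5.75 × 10^-4 × 0.51) = 1.71 × 10^-2 M
Check: 3.4% ionized — well under 5%, approximation valid.
pH = −log(1.71 × 10^-2) = 1.77

pH = 1.77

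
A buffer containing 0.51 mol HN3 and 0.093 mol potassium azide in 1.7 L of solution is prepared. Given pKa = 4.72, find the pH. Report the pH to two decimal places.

Henderson–Hasselbalch: pH = pKa + log([N3-]/[HN3]) = 4.72 + log(0.093/0.51)
pH = 4.72 + (-0.739) = 3.98

pH = 3.98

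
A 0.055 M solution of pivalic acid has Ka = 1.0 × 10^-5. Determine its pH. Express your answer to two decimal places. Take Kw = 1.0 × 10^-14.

(CH3)3CCOOH ⇌ (CH3)3CCOO- + H+
Ka = [H+]²/(0.055 − [H+]) = 1.0 × 10^-5
Assume [H+] ≪ 0.055: [H+] ≈ √(1.0 × 10^-5 × 0.055) = 7.42 × 10^-4 M
pH = −log[H+] = −log(7.42 × 10^-4) = 3.13

pH = 3.13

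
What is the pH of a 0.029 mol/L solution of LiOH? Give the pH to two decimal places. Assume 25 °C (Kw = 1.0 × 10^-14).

pH = 12.46

LiOH is a strong base; [OH-] = 0.029 M.
pOH = -log(0.029) = 1.54
pH = 14.00 - 1.54 = 12.46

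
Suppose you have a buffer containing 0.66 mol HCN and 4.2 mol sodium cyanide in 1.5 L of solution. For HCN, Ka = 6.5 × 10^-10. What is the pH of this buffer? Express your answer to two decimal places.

pH = 9.99

pKa = −log(6.5 × 10^-10) = 9.187
pH = pKa + log([A⁻]/[HA]) = 9.187 + log(4.2/0.66)
pH = 9.187 + (+0.804) = 9.99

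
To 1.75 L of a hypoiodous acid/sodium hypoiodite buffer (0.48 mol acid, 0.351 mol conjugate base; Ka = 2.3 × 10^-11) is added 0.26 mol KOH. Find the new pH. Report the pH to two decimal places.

OH- converts HOI to OI-: HOI → 0.22 mol, OI- → 0.611 mol.
pKa = −log(2.3 × 10^-11) = 10.638
pH = pKa + log([A⁻]/[HA]) = 10.638 + log(0.611/0.22) = 10.638 +0.444

pH = 11.08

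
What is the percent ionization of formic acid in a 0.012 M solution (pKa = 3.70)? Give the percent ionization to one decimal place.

HCOOH ⇌ HCOO- + H+; let x = [H+] at equilibrium.
Ka = 10^(−3.70) = 2.00 × 10^-4
Solve x² + 0.0002x − 2.4e-06 = 0 → x = 1.45 × 10^-3 M
% ionization = x/C₀ × 100% = 1.45 × 10^-3/0.012 × 100% = 12.1%

12.1%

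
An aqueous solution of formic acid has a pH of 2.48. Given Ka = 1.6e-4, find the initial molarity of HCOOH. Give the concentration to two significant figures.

[H+] = 10^(-2.48) = 3.31 × 10^-3 M = x
Ka = x²/(C₀ − x) ⇒ C₀ = x + x²/Ka
C₀ = 3.31 × 10^-3 + (3.31 × 10^-3)²/(1.6 × 10^-4) = 7.18 × 10^-2 M

C₀ = 7.2 × 10^-2 M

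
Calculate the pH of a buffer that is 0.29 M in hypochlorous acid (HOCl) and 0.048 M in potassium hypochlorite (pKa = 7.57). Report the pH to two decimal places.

Using pH = pKa + log([base]/[acid]) with [base]/[acid] = 0.048/0.29:
pH = 7.57 + (-0.781) = 6.79

pH = 6.79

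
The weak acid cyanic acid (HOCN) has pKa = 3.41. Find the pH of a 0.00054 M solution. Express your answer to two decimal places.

HOCN ⇌ OCN- + H+
Ka = 10^(−3.41) = 3.89 × 10^-4
From the ICE table, Ka = [H+]²/(0.00054 − [H+]) = 3.89 × 10^-4.
[H+] is not negligible relative to C₀; solve [H+]² + 0.000389·[H+] − 2.1e-07 = 0.
[H+] = (−Ka + √(Ka² + 4·Ka·C₀))/2 = 3.03 × 10^-4 M
pH = −log(3.03 × 10^-4) = 3.52

pH = 3.52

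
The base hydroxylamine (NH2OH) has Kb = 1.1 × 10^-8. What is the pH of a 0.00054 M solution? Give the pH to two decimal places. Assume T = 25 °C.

NH2OH + H2O ⇌ NH3OH+ + OH-
Kb = [OH-]²/(0.00054 − [OH-]) = 1.1 × 10^-8
Since Kb ≪ C₀, [OH-] ≈ √(Kb·C₀) = 2.44 × 10^-6 M.
pOH = −log(2.44 × 10^-6) = 5.61; pH = 14.00 − 5.61 = 8.39

pH = 8.39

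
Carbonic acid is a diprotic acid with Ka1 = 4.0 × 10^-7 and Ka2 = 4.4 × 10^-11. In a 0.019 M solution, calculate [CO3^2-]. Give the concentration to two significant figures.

First ionization gives [H+] ≈ [HCO3-] = 8.72 × 10^-5 M.
Second step: Ka2 = [H+][CO3^2-]/[HCO3-] ≈ [CO3^2-] (since [H+] ≈ [HCO3-]).
So [CO3^2-] ≈ Ka2.

4.4 × 10^-11 M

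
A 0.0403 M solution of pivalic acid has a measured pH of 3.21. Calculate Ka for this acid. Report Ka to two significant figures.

[H+] = 10^(-3.21) = 6.17 × 10^-4 M
At equilibrium [HA] = 0.0403 − 6.17 × 10^-4 = 3.97 × 10^-2 M
Ka = [H+][A-]/[HA] = (6.17 × 10^-4)² / 3.97 × 10^-2 = 9.6 × 10^-6

Ka = 9.6 × 10^-6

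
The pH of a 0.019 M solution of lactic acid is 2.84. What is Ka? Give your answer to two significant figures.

[H+] = 10^(-2.84) = 1.45 × 10^-3 M
At equilibrium [HA] = 0.019 − 1.45 × 10^-3 = 1.75 × 10^-2 M
Ka = [H+][A-]/[HA] = (1.45 × 10^-3)² / 1.75 × 10^-2 = 1.2 × 10^-4

Ka = 1.2 × 10^-4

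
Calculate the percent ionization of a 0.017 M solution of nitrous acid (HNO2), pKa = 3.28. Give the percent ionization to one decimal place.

HNO2 ⇌ NO2- + H+; let x = [H+] at equilibrium.
Ka = 10^(−3.28) = 5.25 × 10^-4
Solve x² + 0.000525x − 8.93e-06 = 0 → x = 2.74 × 10^-3 M
Fraction ionized = 2.74 × 10^-3 / 0.017 = 0.1612 → 16.1%

16.1%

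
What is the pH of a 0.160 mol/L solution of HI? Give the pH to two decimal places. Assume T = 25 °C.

pH = 0.80

HI is a strong acid and dissociates completely, so [H+] = 0.160 M.
pH = -log(0.16) = 0.80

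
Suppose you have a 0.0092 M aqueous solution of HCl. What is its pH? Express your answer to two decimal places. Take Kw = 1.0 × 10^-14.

pH = 2.04

HCl is a strong acid and dissociates completely, so [H+] = 0.0092 M.
pH = -log(0.0092) = 2.04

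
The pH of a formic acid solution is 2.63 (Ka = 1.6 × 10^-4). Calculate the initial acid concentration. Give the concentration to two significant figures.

[H+] = 10^(-2.63) = 2.34 × 10^-3 M = x
Ka = x²/(C₀ − x) ⇒ C₀ = x + x²/Ka
C₀ = 2.34 × 10^-3 + (2.34 × 10^-3)²/(1.6 × 10^-4) = 3.66 × 10^-2 M

C₀ = 3.7 × 10^-2 M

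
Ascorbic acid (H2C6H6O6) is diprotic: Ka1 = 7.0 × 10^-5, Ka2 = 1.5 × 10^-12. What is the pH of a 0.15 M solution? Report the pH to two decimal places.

pH = 2.49

Ka1 ≫ Ka2, so treat the first dissociation as the only significant source of H+.
Ka1 = x²/(0.15 − x) = 7.0 × 10^-5
x ≈ √(7.0 × 10^-5 × 0.15) = 3.24 × 10^-3 M
pH = −log(3.24 × 10^-3) = 2.49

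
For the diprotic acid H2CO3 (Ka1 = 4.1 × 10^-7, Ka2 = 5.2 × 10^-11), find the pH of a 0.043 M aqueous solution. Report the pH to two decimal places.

pH = 3.88

Ka1 ≫ Ka2, so treat the first dissociation as the only significant source of H+.
Ka1 = x²/(0.043 − x) = 4.1 × 10^-7
x ≈ √(4.1 × 10^-7 × 0.043) = 1.33 × 10^-4 M
pH = −log(1.33 × 10^-4) = 3.88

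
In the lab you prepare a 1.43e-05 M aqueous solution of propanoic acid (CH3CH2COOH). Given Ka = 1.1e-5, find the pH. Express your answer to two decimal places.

pH = 5.09

CH3CH2COOH ⇌ CH3CH2COO- + H+
Ka = [H+]²/(1.43e-05 − [H+]) = 1.1 × 10^-5
The 5% rule fails; solving [H+]² + Ka·[H+] − Ka·C₀ = 0 exactly:
[H+] = [−1.1e-05 + √(1.1e-05² + 6.29e-10)]/2 = 8.19 × 10^-6 M
pH = −log(8.19 × 10^-6) = 5.09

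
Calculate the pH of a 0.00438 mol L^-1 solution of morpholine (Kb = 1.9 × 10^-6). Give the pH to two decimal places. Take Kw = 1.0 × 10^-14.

C4H8ONH + H2O ⇌ C4H8ONH2+ + OH-
Let x = [OH-] at equilibrium. Kb = x²/(0.00438 − x).
Neglecting x in the denominator: x = √(1.9 × 10^-6 × 0.00438) = 9.12 × 10^-5 M
(x/C₀ = 2.1% < 5%, so the approximation holds.)
pOH = 4.04, so pH = 14.00 − pOH = 9.96

pH = 9.96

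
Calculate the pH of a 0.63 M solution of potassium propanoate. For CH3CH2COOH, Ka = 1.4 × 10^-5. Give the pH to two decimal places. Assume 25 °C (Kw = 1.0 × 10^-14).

pH = 9.33

CH3CH2COO- is the conjugate base of the weak acid CH3CH2COOH.
Kb = Kw/Ka = 1.0×10^-14 / 1.4 × 10^-5 = 7.14 × 10^-10
Kb = [OH-]²/(0.63 − [OH-]) = 7.14 × 10^-10
Since Kb ≪ C₀, [OH-] ≈ √(Kb·C₀) = 2.12 × 10^-5 M.
([OH-]/C₀ = 0.0034% < 5%, so the approximation holds.)
pOH = −log(2.12 × 10^-5) = 4.67; pH = 14.00 − 4.67 = 9.33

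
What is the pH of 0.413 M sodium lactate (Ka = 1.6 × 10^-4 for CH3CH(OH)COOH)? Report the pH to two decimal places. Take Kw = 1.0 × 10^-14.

CH3CH(OH)COO- is the conjugate base of the weak acid CH3CH(OH)COOH.
Kb = Kw/Ka = 1.0×10^-14 / 1.6 × 10^-4 = 6.25 × 10^-11
From the ICE table, Kb = [OH-]²/(0.413 − [OH-]) = 6.25 × 10^-11.
Neglecting [OH-] in the denominator: [OH-] = √(6.25 × 10^-11 × 0.413) = 5.08 × 10^-6 M
pOH = −log(5.08 × 10^-6) = 5.29; pH = 14.00 − 5.29 = 8.71

pH = 8.71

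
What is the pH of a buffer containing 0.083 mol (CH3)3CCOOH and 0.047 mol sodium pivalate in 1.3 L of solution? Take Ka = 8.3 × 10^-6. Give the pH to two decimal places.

pKa = −log(8.3 × 10^-6) = 5.081
Henderson–Hasselbalch: pH = pKa + log([(CH3)3CCOO-]/[(CH3)3CCOOH]) = 5.081 + log(0.047/0.083)
pH = 5.081 + (-0.247) = 4.83

pH = 4.83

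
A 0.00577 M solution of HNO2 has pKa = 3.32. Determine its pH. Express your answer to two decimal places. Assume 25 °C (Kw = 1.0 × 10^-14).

pH = 2.84

HNO2 ⇌ NO2- + H+
Ka = 10^(−3.32) = 4.79 × 10^-4
From the ICE table, Ka = [H+]²/(0.00577 − [H+]) = 4.79 × 10^-4.
Here C₀/Ka ≈ 12, so the small-[H+] approximation fails. Use the quadratic:
[H+] = [−0.000479 + √(0.000479² + 1.11e-05)]/2 = 1.44 × 10^-3 M
pH = −log(1.44 × 10^-3) = 2.84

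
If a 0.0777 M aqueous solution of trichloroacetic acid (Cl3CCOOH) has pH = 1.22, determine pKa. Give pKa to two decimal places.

pKa = 0.68

[H+] = 10^(-1.22) = 6.03 × 10^-2 M
At equilibrium [HA] = 0.0777 − 6.03 × 10^-2 = 1.74 × 10^-2 M
Ka = [H+][A-]/[HA] = (6.03 × 10^-2)² / 1.74 × 10^-2 = 2.09 × 10^-1
pKa = -log(2.09 × 10^-1) = 0.68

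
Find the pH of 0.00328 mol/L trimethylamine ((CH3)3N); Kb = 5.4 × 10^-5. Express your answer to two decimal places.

pH = 10.60

(CH3)3N + H2O ⇌ (CH3)3NH+ + OH-
Let x = [OH-] at equilibrium. Kb = x²/(0.00328 − x).
x is not negligible relative to C₀; solve x² + 5.4e-05·x − 1.77e-07 = 0.
x = (−Kb + √(Kb² + 4·Kb·C₀))/2 = 3.95 × 10^-4 M
pOH = −log(3.95 × 10^-4) = 3.40; pH = 14.00 − 3.40 = 10.60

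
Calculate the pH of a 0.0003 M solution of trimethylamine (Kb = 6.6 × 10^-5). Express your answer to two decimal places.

pH = 10.05

(CH3)3N + H2O ⇌ (CH3)3NH+ + OH-
Kb = [OH-]²/(0.0003 − [OH-]) = 6.6 × 10^-5
Here C₀/Kb ≈ 4.55, so the small-[OH-] approximation fails. Use the quadratic:
[OH-] = (−Kb + √(Kb² + 4·Kb·C₀))/2 = 1.12 × 10^-4 M
pOH = 3.95, so pH = 14.00 − pOH = 10.05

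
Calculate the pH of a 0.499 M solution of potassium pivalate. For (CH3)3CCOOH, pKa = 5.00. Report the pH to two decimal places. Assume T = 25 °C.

pH = 9.35

(CH3)3CCOO- is the conjugate base of the weak acid (CH3)3CCOOH.
Ka = 10^(−5.00) = 1.00 × 10^-5
Kb = Kw/Ka = 1.0×10^-14 / 1.00 × 10^-5 = 1.00 × 10^-9
Kb = [OH-]²/(0.499 − [OH-]) = 1.00 × 10^-9
Neglecting [OH-] in the denominator: [OH-] = √(1.00 × 10^-9 × 0.499) = 2.23 × 10^-5 M
Check: 0.0045% ionized — well under 5%, approximation valid.
pOH = −log(2.23 × 10^-5) = 4.65; pH = 14.00 − 4.65 = 9.35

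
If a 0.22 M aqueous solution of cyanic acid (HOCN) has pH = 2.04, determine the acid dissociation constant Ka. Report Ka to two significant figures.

Ka = 3.9 × 10^-4

[H+] = 10^(-2.04) = 9.12 × 10^-3 M
At equilibrium [HA] = 0.22 − 9.12 × 10^-3 = 2.11 × 10^-1 M
Ka = [H+][A-]/[HA] = (9.12 × 10^-3)² / 2.11 × 10^-1 = 3.9 × 10^-4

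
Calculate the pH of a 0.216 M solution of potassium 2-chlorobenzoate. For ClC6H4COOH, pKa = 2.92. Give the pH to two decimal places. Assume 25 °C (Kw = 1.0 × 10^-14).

pH = 8.13

ClC6H4COO- is the conjugate base of the weak acid ClC6H4COOH.
Ka = 10^(−2.92) = 1.20 × 10^-3
Kb = Kw/Ka = 1.0×10^-14 / 1.20 × 10^-3 = 8.33 × 10^-12
Kb = [OH-]²/(0.216 − [OH-]) = 8.33 × 10^-12
Since Kb ≪ C₀, [OH-] ≈ √(Kb·C₀) = 1.34 × 10^-6 M.
([OH-]/C₀ = 0.00062% < 5%, so the approximation holds.)
pOH = −log(1.34 × 10^-6) = 5.87; pH = 14.00 − 5.87 = 8.13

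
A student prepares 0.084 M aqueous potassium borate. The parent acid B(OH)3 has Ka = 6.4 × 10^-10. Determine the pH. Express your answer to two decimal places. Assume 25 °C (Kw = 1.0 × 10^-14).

B(OH)4- is the conjugate base of the weak acid B(OH)3.
Kb = Kw/Ka = 1.0×10^-14 / 6.4 × 10^-10 = 1.56 × 10^-5
Let x = [OH-] at equilibrium. Kb = x²/(0.084 − x).
Assume x ≪ 0.084: x ≈ √(1.56 × 10^-5 × 0.084) = 1.14 × 10^-3 M
pOH = −log(1.14 × 10^-3) = 2.94; pH = 14.00 − 2.94 = 11.06

pH = 11.06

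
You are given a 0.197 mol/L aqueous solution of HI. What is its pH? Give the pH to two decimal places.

HI is a strong acid and dissociates completely, so [H+] = 0.197 M.
pH = -log(0.197) = 0.71

pH = 0.71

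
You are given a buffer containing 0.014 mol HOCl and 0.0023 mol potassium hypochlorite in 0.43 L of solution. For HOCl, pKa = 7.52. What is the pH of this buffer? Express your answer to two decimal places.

Using pH = pKa + log([base]/[acid]) with [base]/[acid] = 0.0023/0.014:
pH = 7.52 + (-0.784) = 6.74

pH = 6.74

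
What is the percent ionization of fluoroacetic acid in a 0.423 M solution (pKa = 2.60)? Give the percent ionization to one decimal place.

7.4%

FCH2COOH ⇌ FCH2COO- + H+; let x = [H+] at equilibrium.
Ka = 10^(−2.60) = 2.51 × 10^-3
Ka = x²/(C₀ − x); solving the quadratic gives x = 3.14 × 10^-2 M.
Fraction ionized = 3.14 × 10^-2 / 0.423 = 0.0742 → 7.4%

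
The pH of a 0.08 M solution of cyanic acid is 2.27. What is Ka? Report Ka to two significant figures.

[H+] = 10^(-2.27) = 5.37 × 10^-3 M
At equilibrium [HA] = 0.08 − 5.37 × 10^-3 = 7.46 × 10^-2 M
Ka = [H+][A-]/[HA] = (5.37 × 10^-3)² / 7.46 × 10^-2 = 3.9 × 10^-4

Ka = 3.9 × 10^-4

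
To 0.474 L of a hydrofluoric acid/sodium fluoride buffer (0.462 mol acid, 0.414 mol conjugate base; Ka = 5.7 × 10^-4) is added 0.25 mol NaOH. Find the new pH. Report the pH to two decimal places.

pH = 3.74

After neutralization: n(HF) = 0.212 mol, n(F-) = 0.664 mol.
pKa = −log(5.7 × 10^-4) = 3.244
Henderson–Hasselbalch with mole ratio 0.664/0.212: pH = 3.244 + (+0.496)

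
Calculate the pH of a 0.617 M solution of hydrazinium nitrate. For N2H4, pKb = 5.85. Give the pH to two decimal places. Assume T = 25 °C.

pH = 4.18

N2H5+ is the conjugate acid of the weak base N2H4.
Kb = 10^(−5.85) = 1.41 × 10^-6
Ka = Kw/Kb = 1.0×10^-14 / 1.41 × 10^-6 = 7.09 × 10^-9
From the ICE table, Ka = x²/(0.617 − x) = 7.09 × 10^-9.
Assume x ≪ 0.617: x ≈ √(7.09 × 10^-9 × 0.617) = 6.61 × 10^-5 M
pH = −log(6.61 × 10^-5) = 4.18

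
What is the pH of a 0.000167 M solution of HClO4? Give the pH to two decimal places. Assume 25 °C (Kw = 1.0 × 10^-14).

HClO4 is a strong acid and dissociates completely, so [H+] = 0.000167 M.
pH = -log(0.000167) = 3.78

pH = 3.78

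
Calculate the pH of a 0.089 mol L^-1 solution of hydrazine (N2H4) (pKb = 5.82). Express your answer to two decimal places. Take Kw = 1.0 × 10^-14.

pH = 10.56

N2H4 + H2O ⇌ N2H5+ + OH-
Kb = 10^(−5.82) = 1.51 × 10^-6
From the ICE table, Kb = [OH-]²/(0.089 − [OH-]) = 1.51 × 10^-6.
Neglecting [OH-] in the denominator: [OH-] = √(1.51 × 10^-6 × 0.089) = 3.67 × 10^-4 M
Check: 0.41% ionized — well under 5%, approximation valid.
pOH = 3.44, so pH = 14.00 − pOH = 10.56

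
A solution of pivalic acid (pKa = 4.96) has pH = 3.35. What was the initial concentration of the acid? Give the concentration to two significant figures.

[H+] = 10^(-3.35) = 4.47 × 10^-4 M = x
Ka = 10^(−4.96) = 1.10 × 10^-5
Ka = x²/(C₀ − x) ⇒ C₀ = x + x²/Ka
C₀ = 4.47 × 10^-4 + (4.47 × 10^-4)²/(1.10 × 10^-5) = 1.86 × 10^-2 M

C₀ = 1.9 × 10^-2 M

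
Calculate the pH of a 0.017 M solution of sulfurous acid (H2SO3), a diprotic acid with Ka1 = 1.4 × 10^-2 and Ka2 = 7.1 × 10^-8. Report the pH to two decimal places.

Since Ka1 ≫ Ka2, the first ionization dominates [H+].
Ka1 = x²/(0.017 − x) = 1.4 × 10^-2
Solving the quadratic: x = (−Ka1 + √(Ka1² + 4·Ka1·C₀))/2 = 9.94 × 10^-3 M
pH = −log(9.94 × 10^-3) = 2.00

pH = 2.00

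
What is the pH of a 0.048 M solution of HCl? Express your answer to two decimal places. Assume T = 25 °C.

HCl is a strong acid and dissociates completely, so [H+] = 0.048 M.
pH = -log(0.048) = 1.32

pH = 1.32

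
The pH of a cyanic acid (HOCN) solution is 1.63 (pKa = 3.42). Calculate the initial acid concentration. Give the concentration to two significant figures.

C₀ = 1.5 M

[H+] = 10^(-1.63) = 2.34 × 10^-2 M = x
Ka = 10^(−3.42) = 3.80 × 10^-4
Ka = x²/(C₀ − x) ⇒ C₀ = x + x²/Ka
C₀ = 2.34 × 10^-2 + (2.34 × 10^-2)²/(3.80 × 10^-4) = 1.46 M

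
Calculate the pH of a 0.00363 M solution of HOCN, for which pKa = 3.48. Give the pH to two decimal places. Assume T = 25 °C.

HOCN ⇌ OCN- + H+
Ka = 10^(−3.48) = 3.31 × 10^-4
Ka = x²/(0.00363 − x) = 3.31 × 10^-4
x is not negligible relative to C₀; solve x² + 0.000331·x − 1.2e-06 = 0.
x = (−Ka + √(Ka² + 4·Ka·C₀))/2 = 9.43 × 10^-4 M
pH = −log(9.43 × 10^-4) = 3.03

pH = 3.03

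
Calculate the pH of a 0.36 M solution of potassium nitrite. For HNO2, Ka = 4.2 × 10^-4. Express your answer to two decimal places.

NO2- is the conjugate base of the weak acid HNO2.
Kb = Kw/Ka = 1.0×10^-14 / 4.2 × 10^-4 = 2.38 × 10^-11
Kb = [OH-]²/(0.36 − [OH-]) = 2.38 × 10^-11
Neglecting [OH-] in the denominator: [OH-] = √(2.38 × 10^-11 × 0.36) = 2.93 × 10^-6 M
pOH = −log(2.93 × 10^-6) = 5.53; pH = 14.00 − 5.53 = 8.47

pH = 8.47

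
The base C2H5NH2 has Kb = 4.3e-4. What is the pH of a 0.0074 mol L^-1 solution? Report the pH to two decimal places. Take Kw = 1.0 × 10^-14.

C2H5NH2 + H2O ⇌ C2H5NH3+ + OH-
From the ICE table, Kb = [OH-]²/(0.0074 − [OH-]) = 4.3 × 10^-4.
The 5% rule fails; solving [OH-]² + Kb·[OH-] − Kb·C₀ = 0 exactly:
[OH-] = (−Kb + √(Kb² + 4·Kb·C₀))/2 = 1.58 × 10^-3 M
pOH = 2.80, so pH = 14.00 − pOH = 11.20

pH = 11.20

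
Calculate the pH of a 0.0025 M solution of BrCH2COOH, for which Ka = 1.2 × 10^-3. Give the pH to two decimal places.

BrCH2COOH ⇌ BrCH2COO- + H+
Ka = [H+]²/(0.0025 − [H+]) = 1.2 × 10^-3
The 5% rule fails; solving [H+]² + Ka·[H+] − Ka·C₀ = 0 exactly:
[H+] = [−0.0012 + √(0.0012² + 1.2e-05)]/2 = 1.23 × 10^-3 M
pH = −log(1.23 × 10^-3) = 2.91

pH = 2.91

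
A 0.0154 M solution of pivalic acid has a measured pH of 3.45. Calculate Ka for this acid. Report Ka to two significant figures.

[H+] = 10^(-3.45) = 3.55 × 10^-4 M
At equilibrium [HA] = 0.0154 − 3.55 × 10^-4 = 1.50 × 10^-2 M
Ka = [H+][A-]/[HA] = (3.55 × 10^-4)² / 1.50 × 10^-2 = 8.4 × 10^-6

Ka = 8.4 × 10^-6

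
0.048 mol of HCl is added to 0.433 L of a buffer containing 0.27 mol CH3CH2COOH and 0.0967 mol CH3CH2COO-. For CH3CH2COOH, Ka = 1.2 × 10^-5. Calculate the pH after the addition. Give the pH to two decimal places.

pH = 4.11

After neutralization: n(CH3CH2COOH) = 0.318 mol, n(CH3CH2COO-) = 0.0487 mol.
pKa = −log(1.2 × 10^-5) = 4.921
pH = pKa + log(n_CH3CH2COO-/n_CH3CH2COOH) = 4.921 + log(0.0487/0.318) = 4.921 + (-0.815)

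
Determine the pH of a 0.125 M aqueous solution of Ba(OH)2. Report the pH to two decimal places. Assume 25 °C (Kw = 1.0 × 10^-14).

Ba(OH)2 is a strong base (each formula unit releases 2 OH-); [OH-] = 0.25 M.
pOH = -log(0.25) = 0.60
pH = 14.00 - 0.60 = 13.40

pH = 13.40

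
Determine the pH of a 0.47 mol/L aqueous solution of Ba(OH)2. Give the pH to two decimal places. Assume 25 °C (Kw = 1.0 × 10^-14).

Ba(OH)2 is a strong base (each formula unit releases 2 OH-); [OH-] = 0.94 M.
pOH = -log(0.94) = 0.03
pH = 14.00 - 0.03 = 13.97

pH = 13.97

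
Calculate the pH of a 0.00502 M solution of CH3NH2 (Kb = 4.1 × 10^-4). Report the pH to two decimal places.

CH3NH2 + H2O ⇌ CH3NH3+ + OH-
From the ICE table, Kb = [OH-]²/(0.00502 − [OH-]) = 4.1 × 10^-4.
Here C₀/Kb ≈ 12.2, so the small-[OH-] approximation fails. Use the quadratic:
[OH-] = (−Kb + √(Kb² + 4·Kb·C₀))/2 = 1.24 × 10^-3 M
pOH = 2.91, so pH = 14.00 − pOH = 11.09

pH = 11.09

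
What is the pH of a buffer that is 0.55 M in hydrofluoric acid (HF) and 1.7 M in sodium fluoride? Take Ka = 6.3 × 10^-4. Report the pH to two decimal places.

pKa = −log(6.3 × 10^-4) = 3.201
Using pH = pKa + log([base]/[acid]) with [base]/[acid] = 1.7/0.55:
pH = 3.201 + (+0.490) = 3.69

pH = 3.69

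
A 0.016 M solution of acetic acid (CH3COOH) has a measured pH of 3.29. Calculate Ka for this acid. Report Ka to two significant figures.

Ka = 1.7 × 10^-5

[H+] = 10^(-3.29) = 5.13 × 10^-4 M
At equilibrium [HA] = 0.016 − 5.13 × 10^-4 = 1.55 × 10^-2 M
Ka = [H+][A-]/[HA] = (5.13 × 10^-4)² / 1.55 × 10^-2 = 1.7 × 10^-5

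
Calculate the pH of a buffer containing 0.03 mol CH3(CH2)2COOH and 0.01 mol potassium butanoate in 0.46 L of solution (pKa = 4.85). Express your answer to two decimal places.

pH = 4.37

pH = pKa + log([A⁻]/[HA]) = 4.85 + log(0.01/0.03)
pH = 4.85 + (-0.477) = 4.37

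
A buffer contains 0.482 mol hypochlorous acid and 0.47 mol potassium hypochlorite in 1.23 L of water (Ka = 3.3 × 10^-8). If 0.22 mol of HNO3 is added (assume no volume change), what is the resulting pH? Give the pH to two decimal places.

Added H+ converts OCl- to HOCl: HOCl → 0.702 mol, OCl- → 0.25 mol.
pKa = −log(3.3 × 10^-8) = 7.481
pH = pKa + log([A⁻]/[HA]) = 7.481 + log(0.25/0.702) = 7.481 -0.448

pH = 7.03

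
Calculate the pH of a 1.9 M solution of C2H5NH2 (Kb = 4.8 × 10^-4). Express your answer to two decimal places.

pH = 12.48

C2H5NH2 + H2O ⇌ C2H5NH3+ + OH-
From the ICE table, Kb = [OH-]²/(1.9 − [OH-]) = 4.8 × 10^-4.
Since Kb ≪ C₀, [OH-] ≈ √(Kb·C₀) = 3.02 × 10^-2 M.
Check: 1.6% ionized — well under 5%, approximation valid.
pOH = 1.52, so pH = 14.00 − pOH = 12.48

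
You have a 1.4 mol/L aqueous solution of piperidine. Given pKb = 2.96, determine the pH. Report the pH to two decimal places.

pH = 12.59

C5H10NH + H2O ⇌ C5H10NH2+ + OH-
Kb = 10^(−2.96) = 1.10 × 10^-3
From the ICE table, Kb = x²/(1.4 − x) = 1.10 × 10^-3.
Assume x ≪ 1.4: x ≈ √(1.10 × 10^-3 × 1.4) = 3.92 × 10^-2 M
pOH = −log(3.92 × 10^-2) = 1.41; pH = 14.00 − 1.41 = 12.59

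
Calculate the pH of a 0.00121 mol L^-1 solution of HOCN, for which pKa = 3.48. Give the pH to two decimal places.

pH = 3.31

HOCN ⇌ OCN- + H+
Ka = 10^(−3.48) = 3.31 × 10^-4
Let x = [H+] at equilibrium. Ka = x²/(0.00121 − x).
Here C₀/Ka ≈ 3.66, so the small-x approximation fails. Use the quadratic:
x = [−0.000331 + √(0.000331² + 1.6e-06)]/2 = 4.89 × 10^-4 M
pH = −log[H+] = −log(4.89 × 10^-4) = 3.31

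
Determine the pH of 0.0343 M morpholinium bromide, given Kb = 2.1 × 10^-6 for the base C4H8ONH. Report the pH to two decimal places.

C4H8ONH2+ is the conjugate acid of the weak base C4H8ONH.
Ka = Kw/Kb = 1.0×10^-14 / 2.1 × 10^-6 = 4.76 × 10^-9
Let x = [H+] at equilibrium. Ka = x²/(0.0343 − x).
Assume x ≪ 0.0343: x ≈ √(4.76 × 10^-9 × 0.0343) = 1.28 × 10^-5 M
Check: 0.037% ionized — well under 5%, approximation valid.
pH = −log(1.28 × 10^-5) = 4.89

pH = 4.89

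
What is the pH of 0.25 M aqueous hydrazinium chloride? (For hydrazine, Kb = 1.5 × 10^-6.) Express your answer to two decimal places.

N2H5+ is the conjugate acid of the weak base N2H4.
Ka = Kw/Kb = 1.0×10^-14 / 1.5 × 10^-6 = 6.67 × 10^-9
From the ICE table, Ka = [H+]²/(0.25 − [H+]) = 6.67 × 10^-9.
Neglecting [H+] in the denominator: [H+] = √(6.67 × 10^-9 × 0.25) = 4.08 × 10^-5 M
([H+]/C₀ = 0.016% < 5%, so the approximation holds.)
pH = −log(4.08 × 10^-5) = 4.39

pH = 4.39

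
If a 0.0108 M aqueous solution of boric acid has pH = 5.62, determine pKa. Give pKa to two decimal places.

[H+] = 10^(-5.62) = 2.40 × 10^-6 M
At equilibrium [HA] = 0.0108 − 2.40 × 10^-6 = 1.08 × 10^-2 M
Ka = [H+][A-]/[HA] = (2.40 × 10^-6)² / 1.08 × 10^-2 = 5.33 × 10^-10
pKa = -log(5.33 × 10^-10) = 9.27

pKa = 9.27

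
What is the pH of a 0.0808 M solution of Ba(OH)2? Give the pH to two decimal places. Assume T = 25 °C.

Ba(OH)2 is a strong base (each formula unit releases 2 OH-); [OH-] = 0.162 M.
pOH = -log(0.162) = 0.79
pH = 14.00 - 0.79 = 13.21

pH = 13.21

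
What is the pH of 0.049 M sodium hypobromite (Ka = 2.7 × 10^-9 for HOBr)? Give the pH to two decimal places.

pH = 10.63

OBr- is the conjugate base of the weak acid HOBr.
Kb = Kw/Ka = 1.0×10^-14 / 2.7 × 10^-9 = 3.70 × 10^-6
From the ICE table, Kb = x²/(0.049 − x) = 3.70 × 10^-6.
Neglecting x in the denominator: x = √(3.70 × 10^-6 × 0.049) = 4.26 × 10^-4 M
(x/C₀ = 0.87% < 5%, so the approximation holds.)
pOH = −log(4.26 × 10^-4) = 3.37; pH = 14.00 − 3.37 = 10.63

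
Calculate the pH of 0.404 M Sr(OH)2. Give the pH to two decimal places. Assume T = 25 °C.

Sr(OH)2 is a strong base (each formula unit releases 2 OH-); [OH-] = 0.808 M.
pOH = -log(0.808) = 0.09
pH = 14.00 - 0.09 = 13.91

pH = 13.91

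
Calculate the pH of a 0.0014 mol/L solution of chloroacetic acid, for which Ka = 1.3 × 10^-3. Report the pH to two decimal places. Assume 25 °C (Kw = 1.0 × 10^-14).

ClCH2COOH ⇌ ClCH2COO- + H+
Ka = x²/(0.0014 − x) = 1.3 × 10^-3
The 5% rule fails; solving x² + Ka·x − Ka·C₀ = 0 exactly:
x = [−0.0013 + √(0.0013² + 7.28e-06)]/2 = 8.47 × 10^-4 M
pH = −log[H+] = −log(8.47 × 10^-4) = 3.07

pH = 3.07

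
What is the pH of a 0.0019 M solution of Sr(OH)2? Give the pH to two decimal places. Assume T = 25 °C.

Sr(OH)2 is a strong base (each formula unit releases 2 OH-); [OH-] = 0.0038 M.
pOH = -log(0.0038) = 2.42
pH = 14.00 - 2.42 = 11.58

pH = 11.58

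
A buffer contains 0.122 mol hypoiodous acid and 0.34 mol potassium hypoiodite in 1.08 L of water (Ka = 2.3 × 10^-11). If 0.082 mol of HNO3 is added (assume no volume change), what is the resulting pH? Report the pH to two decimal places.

Added H+ converts OI- to HOI: HOI → 0.204 mol, OI- → 0.258 mol.
pKa = −log(2.3 × 10^-11) = 10.638
pH = pKa + log(n_OI-/n_HOI) = 10.638 + log(0.258/0.204) = 10.638 + (+0.102)

pH = 10.74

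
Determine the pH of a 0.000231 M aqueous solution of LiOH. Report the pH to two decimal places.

pH = 10.36

LiOH is a strong base; [OH-] = 0.000231 M.
pOH = -log(0.000231) = 3.64
pH = 14.00 - 3.64 = 10.36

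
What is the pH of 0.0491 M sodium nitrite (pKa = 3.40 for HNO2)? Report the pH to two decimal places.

NO2- is the conjugate base of the weak acid HNO2.
Ka = 10^(−3.40) = 3.98 × 10^-4
Kb = Kw/Ka = 1.0×10^-14 / 3.98 × 10^-4 = 2.51 × 10^-11
From the ICE table, Kb = x²/(0.0491 − x) = 2.51 × 10^-11.
Neglecting x in the denominator: x = √(2.51 × 10^-11 × 0.0491) = 1.11 × 10^-6 M
(x/C₀ = 0.0023% < 5%, so the approximation holds.)
pOH = −log(1.11 × 10^-6) = 5.95; pH = 14.00 − 5.95 = 8.05

pH = 8.05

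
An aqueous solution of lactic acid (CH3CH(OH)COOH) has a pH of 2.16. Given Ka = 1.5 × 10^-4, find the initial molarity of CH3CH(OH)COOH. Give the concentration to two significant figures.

[H+] = 10^(-2.16) = 6.92 × 10^-3 M = x
Ka = x²/(C₀ − x) ⇒ C₀ = x + x²/Ka
C₀ = 6.92 × 10^-3 + (6.92 × 10^-3)²/(1.5 × 10^-4) = 3.26 × 10^-1 M

C₀ = 3.3 × 10^-1 M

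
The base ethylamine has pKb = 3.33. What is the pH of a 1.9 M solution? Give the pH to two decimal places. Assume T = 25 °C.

C2H5NH2 + H2O ⇌ C2H5NH3+ + OH-
Kb = 10^(−3.33) = 4.68 × 10^-4
From the ICE table, Kb = x²/(1.9 − x) = 4.68 × 10^-4.
Assume x ≪ 1.9: x ≈ √(4.68 × 10^-4 × 1.9) = 2.98 × 10^-2 M
Check: 1.6% ionized — well under 5%, approximation valid.
pOH = 1.53, so pH = 14.00 − pOH = 12.47

pH = 12.47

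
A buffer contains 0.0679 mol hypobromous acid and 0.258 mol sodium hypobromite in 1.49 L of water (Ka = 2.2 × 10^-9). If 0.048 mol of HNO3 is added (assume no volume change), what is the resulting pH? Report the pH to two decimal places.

pH = 8.92

After neutralization: n(HOBr) = 0.116 mol, n(OBr-) = 0.21 mol.
pKa = −log(2.2 × 10^-9) = 8.658
pH = pKa + log([A⁻]/[HA]) = 8.658 + log(0.21/0.116) = 8.658 +0.258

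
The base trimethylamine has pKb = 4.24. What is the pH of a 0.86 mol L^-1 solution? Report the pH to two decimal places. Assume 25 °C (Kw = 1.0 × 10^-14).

pH = 11.85

(CH3)3N + H2O ⇌ (CH3)3NH+ + OH-
Kb = 10^(−4.24) = 5.75 × 10^-5
Kb = x²/(0.86 − x) = 5.75 × 10^-5
Assume x ≪ 0.86: x ≈ √(5.75 × 10^-5 × 0.86) = 7.03 × 10^-3 M
pOH = −log(7.03 × 10^-3) = 2.15; pH = 14.00 − 2.15 = 11.85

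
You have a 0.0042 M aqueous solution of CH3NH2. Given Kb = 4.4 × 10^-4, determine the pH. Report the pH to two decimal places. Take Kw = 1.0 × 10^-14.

pH = 11.06

CH3NH2 + H2O ⇌ CH3NH3+ + OH-
From the ICE table, Kb = [OH-]²/(0.0042 − [OH-]) = 4.4 × 10^-4.
Here C₀/Kb ≈ 9.55, so the small-[OH-] approximation fails. Use the quadratic:
[OH-] = [−0.00044 + √(0.00044² + 7.39e-06)]/2 = 1.16 × 10^-3 M
pOH = 2.94, so pH = 14.00 − pOH = 11.06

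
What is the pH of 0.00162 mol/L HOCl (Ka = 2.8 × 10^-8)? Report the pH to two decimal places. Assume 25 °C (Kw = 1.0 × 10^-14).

pH = 5.17

HOCl ⇌ OCl- + H+
From the ICE table, Ka = [H+]²/(0.00162 − [H+]) = 2.8 × 10^-8.
Assume [H+] ≪ 0.00162: [H+] ≈ √(2.8 × 10^-8 × 0.00162) = 6.73 × 10^-6 M
([H+]/C₀ = 0.42% < 5%, so the approximation holds.)
pH = −log[H+] = −log(6.73 × 10^-6) = 5.17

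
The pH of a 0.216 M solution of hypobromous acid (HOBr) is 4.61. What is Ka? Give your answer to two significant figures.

Ka = 2.8 × 10^-9

[H+] = 10^(-4.61) = 2.45 × 10^-5 M
At equilibrium [HA] = 0.216 − 2.45 × 10^-5 = 2.16 × 10^-1 M
Ka = [H+][A-]/[HA] = (2.45 × 10^-5)² / 2.16 × 10^-1 = 2.8 × 10^-9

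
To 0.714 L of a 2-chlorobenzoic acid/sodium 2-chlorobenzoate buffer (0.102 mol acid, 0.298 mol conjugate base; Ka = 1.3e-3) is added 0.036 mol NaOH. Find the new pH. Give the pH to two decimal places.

pH = 3.59

OH- converts ClC6H4COOH to ClC6H4COO-: ClC6H4COOH → 0.066 mol, ClC6H4COO- → 0.334 mol.
pKa = −log(1.3 × 10^-3) = 2.886
pH = pKa + log([A⁻]/[HA]) = 2.886 + log(0.334/0.066) = 2.886 +0.704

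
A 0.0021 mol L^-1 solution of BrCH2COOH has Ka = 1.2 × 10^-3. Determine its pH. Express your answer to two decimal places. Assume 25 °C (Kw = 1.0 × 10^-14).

BrCH2COOH ⇌ BrCH2COO- + H+
Let x = [H+] at equilibrium. Ka = x²/(0.0021 − x).
Here C₀/Ka ≈ 1.75, so the small-x approximation fails. Use the quadratic:
x = [−0.0012 + √(0.0012² + 1.01e-05)]/2 = 1.10 × 10^-3 M
pH = −log[H+] = −log(1.10 × 10^-3) = 2.96

pH = 2.96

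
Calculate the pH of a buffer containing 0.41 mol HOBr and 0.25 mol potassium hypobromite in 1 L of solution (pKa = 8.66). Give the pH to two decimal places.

Using pH = pKa + log([base]/[acid]) with [base]/[acid] = 0.25/0.41:
pH = 8.66 + (-0.215) = 8.45

pH = 8.45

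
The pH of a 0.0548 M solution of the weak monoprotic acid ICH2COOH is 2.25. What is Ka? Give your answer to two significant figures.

[H+] = 10^(-2.25) = 5.62 × 10^-3 M
At equilibrium [HA] = 0.0548 − 5.62 × 10^-3 = 4.92 × 10^-2 M
Ka = [H+][A-]/[HA] = (5.62 × 10^-3)² / 4.92 × 10^-2 = 6.4 × 10^-4

Ka = 6.4 × 10^-4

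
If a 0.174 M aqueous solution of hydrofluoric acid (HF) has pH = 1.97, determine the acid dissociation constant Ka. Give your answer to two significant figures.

Ka = 7.0 × 10^-4

[H+] = 10^(-1.97) = 1.07 × 10^-2 M
At equilibrium [HA] = 0.174 − 1.07 × 10^-2 = 1.63 × 10^-1 M
Ka = [H+][A-]/[HA] = (1.07 × 10^-2)² / 1.63 × 10^-1 = 7.0 × 10^-4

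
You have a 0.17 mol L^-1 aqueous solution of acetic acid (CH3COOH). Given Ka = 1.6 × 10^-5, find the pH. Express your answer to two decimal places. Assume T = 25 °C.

CH3COOH ⇌ CH3COO- + H+
From the ICE table, Ka = x²/(0.17 − x) = 1.6 × 10^-5.
Assume x ≪ 0.17: x ≈ √(1.6 × 10^-5 × 0.17) = 1.65 × 10^-3 M
pH = −log(1.65 × 10^-3) = 2.78

pH = 2.78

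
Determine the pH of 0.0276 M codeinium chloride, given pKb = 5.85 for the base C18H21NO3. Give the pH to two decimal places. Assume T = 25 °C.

C18H22NO3+ is the conjugate acid of the weak base C18H21NO3.
Kb = 10^(−5.85) = 1.41 × 10^-6
Ka = Kw/Kb = 1.0×10^-14 / 1.41 × 10^-6 = 7.09 × 10^-9
From the ICE table, Ka = [H+]²/(0.0276 − [H+]) = 7.09 × 10^-9.
Assume [H+] ≪ 0.0276: [H+] ≈ √(7.09 × 10^-9 × 0.0276) = 1.40 × 10^-5 M
Check: 0.051% ionized — well under 5%, approximation valid.
pH = −log[H+] = −log(1.40 × 10^-5) = 4.85

pH = 4.85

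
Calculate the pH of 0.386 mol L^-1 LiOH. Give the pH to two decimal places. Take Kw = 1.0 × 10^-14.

LiOH is a strong base; [OH-] = 0.386 M.
pOH = -log(0.386) = 0.41
pH = 14.00 - 0.41 = 13.59

pH = 13.59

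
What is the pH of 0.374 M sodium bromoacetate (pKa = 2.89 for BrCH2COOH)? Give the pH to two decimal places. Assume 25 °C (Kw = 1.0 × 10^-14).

BrCH2COO- is the conjugate base of the weak acid BrCH2COOH.
Ka = 10^(−2.89) = 1.29 × 10^-3
Kb = Kw/Ka = 1.0×10^-14 / 1.29 × 10^-3 = 7.75 × 10^-12
Kb = [OH-]²/(0.374 − [OH-]) = 7.75 × 10^-12
Since Kb ≪ C₀, [OH-] ≈ √(Kb·C₀) = 1.70 × 10^-6 M.
pOH = −log(1.70 × 10^-6) = 5.77; pH = 14.00 − 5.77 = 8.23

pH = 8.23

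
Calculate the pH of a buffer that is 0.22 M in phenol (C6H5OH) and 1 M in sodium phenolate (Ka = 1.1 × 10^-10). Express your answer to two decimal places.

pH = 10.62

pKa = −log(1.1 × 10^-10) = 9.959
pH = pKa + log([A⁻]/[HA]) = 9.959 + log(1/0.22)
pH = 9.959 + (+0.658) = 10.62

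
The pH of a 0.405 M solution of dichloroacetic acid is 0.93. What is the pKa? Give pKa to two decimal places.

[H+] = 10^(-0.93) = 1.17 × 10^-1 M
At equilibrium [HA] = 0.405 − 1.17 × 10^-1 = 2.88 × 10^-1 M
Ka = [H+][A-]/[HA] = (1.17 × 10^-1)² / 2.88 × 10^-1 = 4.75 × 10^-2
pKa = -log(4.75 × 10^-2) = 1.32

pKa = 1.32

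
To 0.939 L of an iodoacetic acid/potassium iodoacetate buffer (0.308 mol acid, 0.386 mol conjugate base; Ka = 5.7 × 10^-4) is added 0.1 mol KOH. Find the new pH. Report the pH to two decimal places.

pH = 3.61

After neutralization: n(ICH2COOH) = 0.208 mol, n(ICH2COO-) = 0.486 mol.
pKa = −log(5.7 × 10^-4) = 3.244
pH = pKa + log([A⁻]/[HA]) = 3.244 + log(0.486/0.208) = 3.244 +0.369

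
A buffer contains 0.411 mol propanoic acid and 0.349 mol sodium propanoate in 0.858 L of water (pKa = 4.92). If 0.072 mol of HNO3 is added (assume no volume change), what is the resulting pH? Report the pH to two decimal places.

After neutralization: n(CH3CH2COOH) = 0.483 mol, n(CH3CH2COO-) = 0.277 mol.
pH = pKa + log([A⁻]/[HA]) = 4.92 + log(0.277/0.483) = 4.92 -0.241

pH = 4.68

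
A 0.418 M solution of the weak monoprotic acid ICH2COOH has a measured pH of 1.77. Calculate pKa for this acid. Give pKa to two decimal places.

pKa = 3.14

[H+] = 10^(-1.77) = 1.70 × 10^-2 M
At equilibrium [HA] = 0.418 − 1.70 × 10^-2 = 4.01 × 10^-1 M
Ka = [H+][A-]/[HA] = (1.70 × 10^-2)² / 4.01 × 10^-1 = 7.21 × 10^-4
pKa = -log(7.21 × 10^-4) = 3.14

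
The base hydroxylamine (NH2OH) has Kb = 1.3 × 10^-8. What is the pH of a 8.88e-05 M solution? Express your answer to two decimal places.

NH2OH + H2O ⇌ NH3OH+ + OH-
Kb = x²/(8.88e-05 − x) = 1.3 × 10^-8
Neglecting x in the denominator: x = √(1.3 × 10^-8 × 8.88e-05) = 1.07 × 10^-6 M
Check: 1.2% ionized — well under 5%, approximation valid.
pOH = −log(1.07 × 10^-6) = 5.97; pH = 14.00 − 5.97 = 8.03

pH = 8.03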